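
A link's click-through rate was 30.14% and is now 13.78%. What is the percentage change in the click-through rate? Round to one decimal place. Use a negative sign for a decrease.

-54.3%

The change is 13.78 − 30.14 = -16.36 percentage points.
Relative to the original 30.14%, that is -16.36 ÷ 30.14 ≈ -54.3%.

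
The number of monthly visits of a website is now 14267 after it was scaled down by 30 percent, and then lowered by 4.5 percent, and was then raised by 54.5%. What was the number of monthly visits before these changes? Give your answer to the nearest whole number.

13813

Undoing the 54.5% increase: 14267 ÷ 1.545 ≈ 9234.304207.
Undoing the 4.5% decrease: 9234.304207 ÷ 0.955 ≈ 9669.428489.
Undoing the 30% decrease: 9669.428489 ÷ 0.7 ≈ 13813.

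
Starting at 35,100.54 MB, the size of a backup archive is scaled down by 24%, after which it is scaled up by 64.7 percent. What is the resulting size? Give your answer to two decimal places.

43,936.05 MB

Apply the 24% decrease: 35,100.54 × 0.76 = 26676.4104.
64.7% increase: 26676.4104 × 1.647 = 43936.0479288 ≈ 43,936.05.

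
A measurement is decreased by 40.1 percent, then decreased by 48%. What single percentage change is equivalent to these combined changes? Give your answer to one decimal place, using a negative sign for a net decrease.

-68.9%

A 40.1% decrease multiplies by 0.599.
Then a 48% decrease: 0.599 × 0.52 = 0.31148.
Overall factor 0.31148, i.e. -68.9%.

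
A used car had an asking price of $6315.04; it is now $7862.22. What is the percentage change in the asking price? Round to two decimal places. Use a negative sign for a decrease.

Change: $7862.22 − $6315.04 = $1547.18.
Relative to the original: $1547.18 ÷ $6315.04 ≈ 24.50%.

24.50%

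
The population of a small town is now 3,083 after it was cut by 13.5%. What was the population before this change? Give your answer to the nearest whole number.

3,564

The overall multiplier applied was 0.865.
So the original population was 3,083 ÷ 0.865 ≈ 3,564.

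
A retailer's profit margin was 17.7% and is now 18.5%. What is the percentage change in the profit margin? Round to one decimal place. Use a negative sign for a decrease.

The change is 18.5 − 17.7 = 0.8 percentage points.
Relative to the original 17.7%, that is 0.8 ÷ 17.7 ≈ 4.5%.

4.5%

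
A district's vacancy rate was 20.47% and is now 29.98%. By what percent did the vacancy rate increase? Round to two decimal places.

The change is 29.98 − 20.47 = 9.51 percentage points.
Relative to the original 20.47%, that is 9.51 ÷ 20.47 ≈ 46.46%.
So the vacancy rate rose by 46.46%.

46.46%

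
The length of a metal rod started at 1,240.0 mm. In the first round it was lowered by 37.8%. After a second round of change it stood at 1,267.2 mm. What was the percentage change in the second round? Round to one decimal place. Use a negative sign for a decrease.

64.3%

After the first round: 1,240.0 × 0.622 = 771.28.
Second-round multiplier: 1,267.2 ÷ 771.28 ≈ 1.64298.
That is a change of 64.3%.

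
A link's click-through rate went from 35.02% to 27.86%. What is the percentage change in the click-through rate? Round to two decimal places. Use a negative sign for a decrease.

The change is 27.86 − 35.02 = -7.16 percentage points.
Relative to the original 35.02%, that is -7.16 ÷ 35.02 ≈ -20.45%.

-20.45%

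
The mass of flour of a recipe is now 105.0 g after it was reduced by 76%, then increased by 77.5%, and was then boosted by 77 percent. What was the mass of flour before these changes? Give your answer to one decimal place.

139.3 g

The overall multiplier applied was 0.24 × 1.775 × 1.77 = 0.75402.
So the original mass of flour was 105.0 ÷ 0.75402 ≈ 139.3 g.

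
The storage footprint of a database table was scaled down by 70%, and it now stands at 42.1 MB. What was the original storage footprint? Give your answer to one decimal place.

The overall multiplier applied was 0.3.
So the original storage footprint was 42.1 ÷ 0.3 ≈ 140.3 MB.

140.3 MB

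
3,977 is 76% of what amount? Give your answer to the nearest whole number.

5,233

3,977 ÷ 0.76 ≈ 5,233.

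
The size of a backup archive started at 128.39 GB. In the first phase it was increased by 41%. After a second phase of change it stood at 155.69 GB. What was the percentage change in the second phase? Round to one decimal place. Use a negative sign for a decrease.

After the first phase: 128.39 × 1.41 = 181.0299.
Second-phase multiplier: 155.69 ÷ 181.0299 ≈ 0.86002.
That is a change of -14.0%.

-14.0%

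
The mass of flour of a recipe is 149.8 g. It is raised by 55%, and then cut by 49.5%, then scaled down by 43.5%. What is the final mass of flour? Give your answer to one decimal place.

Apply the 55% increase: 149.8 × 1.55 = 232.19.
After the 49.5% decrease: 232.19 × 0.505 = 117.25595.
Apply the 43.5% decrease: 117.25595 × 0.565 = 66.24961175 ≈ 66.2.

66.2 g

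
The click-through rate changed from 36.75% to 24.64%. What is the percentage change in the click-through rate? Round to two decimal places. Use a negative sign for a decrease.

-32.95%

The change is 24.64 − 36.75 = -12.11 percentage points.
Relative to the original 36.75%, that is -12.11 ÷ 36.75 ≈ -32.95%.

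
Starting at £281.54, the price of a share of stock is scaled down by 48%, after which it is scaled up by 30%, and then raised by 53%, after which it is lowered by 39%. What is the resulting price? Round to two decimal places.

Each change multiplies by a factor: 0.52 × 1.3 × 1.53 × 0.61 = 0.6309108.
£281.54 × 0.6309108 = £177.626626632 ≈ £177.63.

£177.63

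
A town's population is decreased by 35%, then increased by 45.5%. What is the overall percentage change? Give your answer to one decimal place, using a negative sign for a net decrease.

The combined multiplier is 0.65 × 1.455 = 0.94575.
That corresponds to a decrease of 5.4%.

-5.4%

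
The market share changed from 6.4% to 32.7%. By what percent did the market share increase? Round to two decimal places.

410.94%

The change is 32.7 − 6.4 = 26.3 percentage points.
Relative to the original 6.4%, that is 26.3 ÷ 6.4 ≈ 410.94%.
So the market share rose by 410.94%.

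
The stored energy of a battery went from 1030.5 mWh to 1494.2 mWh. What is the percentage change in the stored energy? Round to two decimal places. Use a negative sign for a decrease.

45.00%

Change: 1494.2 − 1030.5 = 463.7.
Relative to the original: 463.7 ÷ 1030.5 ≈ 45.00%.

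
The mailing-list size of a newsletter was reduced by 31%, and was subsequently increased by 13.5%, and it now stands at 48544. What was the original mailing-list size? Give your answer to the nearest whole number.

61986

The overall multiplier applied was 0.69 × 1.135 = 0.78315.
So the original mailing-list size was 48544 ÷ 0.78315 ≈ 61986.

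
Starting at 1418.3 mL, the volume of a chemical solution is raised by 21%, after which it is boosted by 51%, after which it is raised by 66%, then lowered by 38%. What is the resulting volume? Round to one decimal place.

2667.0 mL

Each change multiplies by a factor: 1.21 × 1.51 × 1.66 × 0.62 = 1.88045132.
1418.3 × 1.88045132 = 2667.044107156 ≈ 2667.0.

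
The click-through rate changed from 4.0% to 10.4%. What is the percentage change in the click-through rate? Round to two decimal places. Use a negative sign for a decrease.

The change is 10.4 − 4.0 = 6.4 percentage points.
Relative to the original 4.0%, that is 6.4 ÷ 4.0 = 160.00%.

160.00%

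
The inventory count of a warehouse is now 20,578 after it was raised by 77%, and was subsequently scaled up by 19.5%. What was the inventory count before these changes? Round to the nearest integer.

9,729

Undoing the 19.5% increase: 20,578 ÷ 1.195 ≈ 17220.083682.
Undoing the 77% increase: 17220.083682 ÷ 1.77 ≈ 9,729.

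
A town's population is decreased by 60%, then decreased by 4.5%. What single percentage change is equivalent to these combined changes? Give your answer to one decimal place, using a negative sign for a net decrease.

-61.8%

The combined multiplier is 0.4 × 0.955 = 0.382.
That corresponds to a decrease of 61.8%.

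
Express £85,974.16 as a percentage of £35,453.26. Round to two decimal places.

£85,974.16 ÷ £35,453.26 ≈ 242.50%.

242.50%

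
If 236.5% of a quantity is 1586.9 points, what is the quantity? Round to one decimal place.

1586.9 points ÷ 2.365 ≈ 671.0 points.

671.0 points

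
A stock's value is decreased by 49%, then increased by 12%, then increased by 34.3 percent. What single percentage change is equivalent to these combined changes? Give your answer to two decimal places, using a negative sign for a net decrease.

The combined multiplier is 0.51 × 1.12 × 1.343 = 0.7671216.
That corresponds to a decrease of 23.29%.

-23.29%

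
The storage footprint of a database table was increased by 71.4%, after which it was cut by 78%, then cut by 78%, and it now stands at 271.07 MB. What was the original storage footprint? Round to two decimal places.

Undoing the 78% decrease: 271.07 ÷ 0.22 ≈ 1232.136364.
Undoing the 78% decrease: 1232.136364 ÷ 0.22 ≈ 5600.619836.
Undoing the 71.4% increase: 5600.619836 ÷ 1.714 ≈ 3267.57 MB.

3267.57 MB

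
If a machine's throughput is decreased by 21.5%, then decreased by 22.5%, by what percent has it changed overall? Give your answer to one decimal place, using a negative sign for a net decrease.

-39.2%

The combined multiplier is 0.785 × 0.775 = 0.608375.
That corresponds to a decrease of 39.2%.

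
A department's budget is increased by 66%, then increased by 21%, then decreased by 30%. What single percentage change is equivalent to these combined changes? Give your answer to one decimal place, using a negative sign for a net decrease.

40.6%

A 66% increase multiplies by 1.66.
Then a 21% increase: 1.66 × 1.21 = 2.0086.
Then a 30% decrease: 2.0086 × 0.7 = 1.40602.
Overall factor 1.40602, i.e. 40.6%.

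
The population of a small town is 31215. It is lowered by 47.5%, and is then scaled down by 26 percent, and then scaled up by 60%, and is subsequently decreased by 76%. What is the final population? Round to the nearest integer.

Each change multiplies by a factor: 0.525 × 0.74 × 1.6 × 0.24 = 0.149184.
31215 × 0.149184 = 4656.77856 ≈ 4657.

4657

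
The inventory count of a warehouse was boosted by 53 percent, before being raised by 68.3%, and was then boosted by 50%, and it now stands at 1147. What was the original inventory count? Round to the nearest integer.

297

The overall multiplier applied was 1.53 × 1.683 × 1.5 = 3.862485.
So the original inventory count was 1147 ÷ 3.862485 ≈ 297.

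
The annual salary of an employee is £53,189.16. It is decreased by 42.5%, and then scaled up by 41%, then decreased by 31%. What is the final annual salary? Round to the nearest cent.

£29,754.95

42.5% decrease: £53,189.16 × 0.575 = £30583.767.
Apply the 41% increase: £30583.767 × 1.41 = £43123.11147.
Apply the 31% decrease: £43123.11147 × 0.69 = £29754.9469143 ≈ £29,754.95.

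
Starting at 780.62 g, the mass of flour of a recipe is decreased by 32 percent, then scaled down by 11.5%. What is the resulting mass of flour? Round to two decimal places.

32% decrease: 780.62 × 0.68 = 530.8216.
11.5% decrease: 530.8216 × 0.885 = 469.777116 ≈ 469.78.

469.78 g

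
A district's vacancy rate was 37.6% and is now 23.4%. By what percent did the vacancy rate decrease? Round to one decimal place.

37.8%

The change is 23.4 − 37.6 = -14.2 percentage points.
Relative to the original 37.6%, that is -14.2 ÷ 37.6 ≈ -37.8%.
So the vacancy rate fell by 37.8%.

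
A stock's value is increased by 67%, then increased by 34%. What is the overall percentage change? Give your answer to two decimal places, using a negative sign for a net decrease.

123.78%

The combined multiplier is 1.67 × 1.34 = 2.2378.
That corresponds to an increase of 123.78%.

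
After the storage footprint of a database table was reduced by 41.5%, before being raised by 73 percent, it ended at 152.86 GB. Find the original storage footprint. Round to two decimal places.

151.04 GB

The overall multiplier applied was 0.585 × 1.73 = 1.01205.
So the original storage footprint was 152.86 ÷ 1.01205 ≈ 151.04 GB.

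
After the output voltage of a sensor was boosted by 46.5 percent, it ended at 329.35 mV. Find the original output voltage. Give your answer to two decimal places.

224.81 mV

The overall multiplier applied was 1.465.
So the original output voltage was 329.35 ÷ 1.465 ≈ 224.81 mV.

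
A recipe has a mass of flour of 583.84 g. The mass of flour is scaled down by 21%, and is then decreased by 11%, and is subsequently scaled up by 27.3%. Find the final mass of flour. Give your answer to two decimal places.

522.56 g

Each change multiplies by a factor: 0.79 × 0.89 × 1.273 = 0.8950463.
583.84 × 0.8950463 = 522.563831792 ≈ 522.56.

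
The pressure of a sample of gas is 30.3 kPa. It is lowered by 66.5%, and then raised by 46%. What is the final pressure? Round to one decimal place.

Apply the 66.5% decrease: 30.3 × 0.335 = 10.1505.
Apply the 46% increase: 10.1505 × 1.46 = 14.81973 ≈ 14.8.

14.8 kPa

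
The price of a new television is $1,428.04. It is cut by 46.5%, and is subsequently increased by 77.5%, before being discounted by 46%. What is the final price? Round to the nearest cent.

46.5% decrease: $1,428.04 × 0.535 = $764.0014.
77.5% increase: $764.0014 × 1.775 = $1356.102485.
After the 46% decrease: $1356.102485 × 0.54 = $732.2953419 ≈ $732.30.

$732.30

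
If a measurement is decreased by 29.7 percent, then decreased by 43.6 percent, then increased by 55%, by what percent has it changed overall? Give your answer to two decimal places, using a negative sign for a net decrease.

-38.54%

The combined multiplier is 0.703 × 0.564 × 1.55 = 0.6145626.
That corresponds to a decrease of 38.54%.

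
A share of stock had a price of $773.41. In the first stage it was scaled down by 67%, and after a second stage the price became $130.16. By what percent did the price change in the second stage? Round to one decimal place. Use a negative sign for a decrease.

After the first stage: $773.41 × 0.33 = $255.2253.
Second-stage multiplier: $130.16 ÷ $255.2253 ≈ 0.50998.
That is a change of -49.0%.

-49.0%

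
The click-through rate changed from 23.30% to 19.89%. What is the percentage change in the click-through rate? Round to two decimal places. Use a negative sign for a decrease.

The change is 19.89 − 23.30 = -3.41 percentage points.
Relative to the original 23.30%, that is -3.41 ÷ 23.30 ≈ -14.64%.

-14.64%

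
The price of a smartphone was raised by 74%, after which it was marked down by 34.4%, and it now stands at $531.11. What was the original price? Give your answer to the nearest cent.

The overall multiplier applied was 1.74 × 0.656 = 1.14144.
So the original price was $531.11 ÷ 1.14144 ≈ $465.30.

$465.30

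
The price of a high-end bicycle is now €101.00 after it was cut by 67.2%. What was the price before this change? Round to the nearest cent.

The overall multiplier applied was 0.328.
So the original price was €101.00 ÷ 0.328 ≈ €307.93.

€307.93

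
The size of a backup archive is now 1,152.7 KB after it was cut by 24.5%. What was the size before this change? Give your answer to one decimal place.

1,526.8 KB

The overall multiplier applied was 0.755.
So the original size was 1,152.7 ÷ 0.755 ≈ 1,526.8 KB.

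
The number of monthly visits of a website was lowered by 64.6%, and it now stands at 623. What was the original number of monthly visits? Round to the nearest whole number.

1,760

The overall multiplier applied was 0.354.
So the original number of monthly visits was 623 ÷ 0.354 ≈ 1,760.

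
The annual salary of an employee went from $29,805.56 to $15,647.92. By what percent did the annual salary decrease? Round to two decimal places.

47.50%

Change: $15,647.92 − $29,805.56 = -$14,157.64.
Relative to the original: -$14,157.64 ÷ $29,805.56 ≈ -47.50%.
So the annual salary decreased by 47.50%.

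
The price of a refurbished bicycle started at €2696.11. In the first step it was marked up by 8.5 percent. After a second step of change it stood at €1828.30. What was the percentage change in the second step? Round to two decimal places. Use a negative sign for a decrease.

-37.50%

After the first step: €2696.11 × 1.085 = €2925.27935.
Second-step multiplier: €1828.30 ÷ €2925.27935 ≈ 0.625.
That is a change of -37.50%.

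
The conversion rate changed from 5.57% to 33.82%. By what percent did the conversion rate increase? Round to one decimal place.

The change is 33.82 − 5.57 = 28.25 percentage points.
Relative to the original 5.57%, that is 28.25 ÷ 5.57 ≈ 507.2%.
So the conversion rate rose by 507.2%.

507.2%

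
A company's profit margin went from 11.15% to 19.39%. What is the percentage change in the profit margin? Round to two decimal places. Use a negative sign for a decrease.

The change is 19.39 − 11.15 = 8.24 percentage points.
Relative to the original 11.15%, that is 8.24 ÷ 11.15 ≈ 73.90%.

73.90%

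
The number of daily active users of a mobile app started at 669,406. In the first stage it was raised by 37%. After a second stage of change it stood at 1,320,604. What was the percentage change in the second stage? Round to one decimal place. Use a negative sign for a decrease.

44.0%

After the first stage: 669,406 × 1.37 = 917086.22.
Second-stage multiplier: 1,320,604 ÷ 917086.22 ≈ 1.44.
That is a change of 44.0%.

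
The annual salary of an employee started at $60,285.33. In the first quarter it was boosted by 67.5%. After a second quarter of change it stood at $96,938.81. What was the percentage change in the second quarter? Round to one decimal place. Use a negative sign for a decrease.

After the first quarter: $60,285.33 × 1.675 = $100977.92775.
Second-quarter multiplier: $96,938.81 ÷ $100977.92775 ≈ 0.96.
That is a change of -4.0%.

-4.0%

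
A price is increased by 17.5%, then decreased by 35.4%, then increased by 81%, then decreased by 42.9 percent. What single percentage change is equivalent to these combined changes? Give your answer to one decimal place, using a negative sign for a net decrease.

-21.6%

A 17.5% increase multiplies by 1.175.
Then a 35.4% decrease: 1.175 × 0.646 = 0.75905.
Then an 81% increase: 0.75905 × 1.81 = 1.3738805.
Then a 42.9% decrease: 1.3738805 × 0.571 = 0.7844857655.
Overall factor 0.7844857655, i.e. -21.6%.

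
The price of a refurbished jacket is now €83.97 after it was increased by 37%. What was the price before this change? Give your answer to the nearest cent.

The overall multiplier applied was 1.37.
So the original price was €83.97 ÷ 1.37 ≈ €61.29.

€61.29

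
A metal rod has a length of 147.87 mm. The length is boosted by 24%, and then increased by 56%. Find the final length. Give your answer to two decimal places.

286.04 mm

24% increase: 147.87 × 1.24 = 183.3588.
After the 56% increase: 183.3588 × 1.56 = 286.039728 ≈ 286.04.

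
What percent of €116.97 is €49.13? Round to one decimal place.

42.0%

€49.13 ÷ €116.97 ≈ 42.0%.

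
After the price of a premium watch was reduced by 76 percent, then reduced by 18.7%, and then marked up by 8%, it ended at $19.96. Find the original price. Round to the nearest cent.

The overall multiplier applied was 0.24 × 0.813 × 1.08 = 0.2107296.
So the original price was $19.96 ÷ 0.2107296 ≈ $94.72.

$94.72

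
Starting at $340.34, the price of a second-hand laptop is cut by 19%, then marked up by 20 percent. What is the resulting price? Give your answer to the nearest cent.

19% decrease: $340.34 × 0.81 = $275.6754.
After the 20% increase: $275.6754 × 1.2 = $330.81048 ≈ $330.81.

$330.81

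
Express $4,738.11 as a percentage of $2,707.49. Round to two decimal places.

175.00%

$4,738.11 ÷ $2,707.49 ≈ 175.00%.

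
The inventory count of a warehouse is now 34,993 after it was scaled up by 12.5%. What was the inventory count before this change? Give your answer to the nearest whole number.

The overall multiplier applied was 1.125.
So the original inventory count was 34,993 ÷ 1.125 ≈ 31,105.

31,105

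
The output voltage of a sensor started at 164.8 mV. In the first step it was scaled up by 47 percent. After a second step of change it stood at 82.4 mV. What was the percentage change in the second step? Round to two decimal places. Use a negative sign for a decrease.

-65.99%

After the first step: 164.8 × 1.47 = 242.256.
Second-step multiplier: 82.4 ÷ 242.256 ≈ 0.340136.
That is a change of -65.99%.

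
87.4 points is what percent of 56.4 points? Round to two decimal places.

87.4 points ÷ 56.4 points ≈ 154.96%.

154.96%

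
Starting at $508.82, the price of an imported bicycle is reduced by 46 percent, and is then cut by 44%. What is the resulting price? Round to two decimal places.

Each change multiplies by a factor: 0.54 × 0.56 = 0.3024.
$508.82 × 0.3024 = $153.867168 ≈ $153.87.

$153.87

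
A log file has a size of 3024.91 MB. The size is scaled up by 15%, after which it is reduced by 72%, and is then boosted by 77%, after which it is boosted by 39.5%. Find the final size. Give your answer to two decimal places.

Apply the 15% increase: 3024.91 × 1.15 = 3478.6465.
After the 72% decrease: 3478.6465 × 0.28 = 974.02102.
77% increase: 974.02102 × 1.77 = 1724.0172054.
Apply the 39.5% increase: 1724.0172054 × 1.395 = 2405.004001533 ≈ 2405.00.

2405.00 MB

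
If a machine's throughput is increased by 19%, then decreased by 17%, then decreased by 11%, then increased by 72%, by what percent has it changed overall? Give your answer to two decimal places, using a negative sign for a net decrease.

51.20%

A 19% increase multiplies by 1.19.
Then a 17% decrease: 1.19 × 0.83 = 0.9877.
Then an 11% decrease: 0.9877 × 0.89 = 0.879053.
Then a 72% increase: 0.879053 × 1.72 = 1.51197116.
Overall factor 1.51197116, i.e. 51.20%.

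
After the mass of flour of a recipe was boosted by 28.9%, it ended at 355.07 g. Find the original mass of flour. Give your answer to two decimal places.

The overall multiplier applied was 1.289.
So the original mass of flour was 355.07 ÷ 1.289 ≈ 275.46 g.

275.46 g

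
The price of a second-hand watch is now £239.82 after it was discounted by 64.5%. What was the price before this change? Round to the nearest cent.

The overall multiplier applied was 0.355.
So the original price was £239.82 ÷ 0.355 ≈ £675.55.

£675.55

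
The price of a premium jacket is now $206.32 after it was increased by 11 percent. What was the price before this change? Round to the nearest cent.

$185.87

The overall multiplier applied was 1.11.
So the original price was $206.32 ÷ 1.11 ≈ $185.87.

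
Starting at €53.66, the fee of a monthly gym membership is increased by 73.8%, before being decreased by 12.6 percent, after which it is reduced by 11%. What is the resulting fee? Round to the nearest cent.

Each change multiplies by a factor: 1.738 × 0.874 × 0.89 = 1.35192068.
€53.66 × 1.35192068 = €72.5440636888 ≈ €72.54.

€72.54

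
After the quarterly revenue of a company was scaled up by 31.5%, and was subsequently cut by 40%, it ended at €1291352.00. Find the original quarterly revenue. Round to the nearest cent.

The overall multiplier applied was 1.315 × 0.6 = 0.789.
So the original quarterly revenue was €1291352.00 ÷ 0.789 ≈ €1636694.55.

€1636694.55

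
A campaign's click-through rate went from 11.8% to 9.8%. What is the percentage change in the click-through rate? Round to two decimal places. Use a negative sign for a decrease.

-16.95%

The change is 9.8 − 11.8 = -2.0 percentage points.
Relative to the original 11.8%, that is -2.0 ÷ 11.8 ≈ -16.95%.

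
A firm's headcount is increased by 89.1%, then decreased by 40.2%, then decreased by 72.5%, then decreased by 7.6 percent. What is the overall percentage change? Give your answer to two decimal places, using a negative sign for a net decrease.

-71.27%

The combined multiplier is 1.891 × 0.598 × 0.275 × 0.924 = 0.2873408538.
That corresponds to a decrease of 71.27%.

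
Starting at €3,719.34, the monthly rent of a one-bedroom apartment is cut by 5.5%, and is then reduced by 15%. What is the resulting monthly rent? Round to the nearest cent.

Each change multiplies by a factor: 0.945 × 0.85 = 0.80325.
€3,719.34 × 0.80325 = €2987.559855 ≈ €2,987.56.

€2,987.56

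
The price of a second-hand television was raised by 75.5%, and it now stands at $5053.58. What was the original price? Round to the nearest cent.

$2879.53

The overall multiplier applied was 1.755.
So the original price was $5053.58 ÷ 1.755 ≈ $2879.53.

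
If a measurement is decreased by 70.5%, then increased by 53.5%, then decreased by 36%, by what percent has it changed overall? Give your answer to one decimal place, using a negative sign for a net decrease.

-71.0%

The combined multiplier is 0.295 × 1.535 × 0.64 = 0.289808.
That corresponds to a decrease of 71.0%.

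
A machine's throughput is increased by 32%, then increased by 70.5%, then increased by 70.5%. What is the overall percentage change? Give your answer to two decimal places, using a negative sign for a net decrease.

A 32% increase multiplies by 1.32.
Then a 70.5% increase: 1.32 × 1.705 = 2.2506.
Then a 70.5% increase: 2.2506 × 1.705 = 3.837273.
Overall factor 3.837273, i.e. 283.73%.

283.73%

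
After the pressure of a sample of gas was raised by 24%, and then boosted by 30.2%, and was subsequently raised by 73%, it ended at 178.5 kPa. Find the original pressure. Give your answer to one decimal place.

63.9 kPa

The overall multiplier applied was 1.24 × 1.302 × 1.73 = 2.7930504.
So the original pressure was 178.5 ÷ 2.7930504 ≈ 63.9 kPa.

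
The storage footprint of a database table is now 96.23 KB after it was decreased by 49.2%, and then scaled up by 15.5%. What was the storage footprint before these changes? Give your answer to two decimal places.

164.01 KB

The overall multiplier applied was 0.508 × 1.155 = 0.58674.
So the original storage footprint was 96.23 ÷ 0.58674 ≈ 164.01 KB.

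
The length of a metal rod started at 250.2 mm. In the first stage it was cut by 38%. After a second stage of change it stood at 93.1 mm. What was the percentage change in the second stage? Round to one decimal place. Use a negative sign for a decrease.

-40.0%

After the first stage: 250.2 × 0.62 = 155.124.
Second-stage multiplier: 93.1 ÷ 155.124 ≈ 0.60017.
That is a change of -40.0%.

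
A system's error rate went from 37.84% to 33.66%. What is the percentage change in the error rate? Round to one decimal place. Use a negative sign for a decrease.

-11.0%

The change is 33.66 − 37.84 = -4.18 percentage points.
Relative to the original 37.84%, that is -4.18 ÷ 37.84 ≈ -11.0%.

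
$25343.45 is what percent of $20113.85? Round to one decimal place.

$25343.45 ÷ $20113.85 ≈ 126.0%.

126.0%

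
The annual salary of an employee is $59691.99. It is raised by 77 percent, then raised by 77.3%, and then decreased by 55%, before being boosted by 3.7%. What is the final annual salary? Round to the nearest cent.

$87415.68

Each change multiplies by a factor: 1.77 × 1.773 × 0.45 × 1.037 = 1.4644456965.
$59691.99 × 1.4644456965 = $87415.677871021035 ≈ $87415.68.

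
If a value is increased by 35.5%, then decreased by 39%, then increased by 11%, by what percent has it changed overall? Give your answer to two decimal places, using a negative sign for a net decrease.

The combined multiplier is 1.355 × 0.61 × 1.11 = 0.9174705.
That corresponds to a decrease of 8.25%.

-8.25%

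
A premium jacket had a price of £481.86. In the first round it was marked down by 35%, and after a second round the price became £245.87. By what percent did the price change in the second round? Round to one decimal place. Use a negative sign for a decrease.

After the first round: £481.86 × 0.65 = £313.209.
Second-round multiplier: £245.87 ÷ £313.209 ≈ 0.785.
That is a change of -21.5%.

-21.5%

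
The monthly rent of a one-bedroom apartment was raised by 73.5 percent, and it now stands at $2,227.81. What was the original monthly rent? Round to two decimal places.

The overall multiplier applied was 1.735.
So the original monthly rent was $2,227.81 ÷ 1.735 ≈ $1,284.04.

$1,284.04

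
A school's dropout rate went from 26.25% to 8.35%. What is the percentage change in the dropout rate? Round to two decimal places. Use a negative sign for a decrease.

The change is 8.35 − 26.25 = -17.90 percentage points.
Relative to the original 26.25%, that is -17.90 ÷ 26.25 ≈ -68.19%.

-68.19%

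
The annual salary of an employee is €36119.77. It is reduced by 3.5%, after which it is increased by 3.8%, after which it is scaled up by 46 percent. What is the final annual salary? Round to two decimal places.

€52822.93

After the 3.5% decrease: €36119.77 × 0.965 = €34855.57805.
3.8% increase: €34855.57805 × 1.038 = €36180.0900159.
After the 46% increase: €36180.0900159 × 1.46 = €52822.931423214 ≈ €52822.93.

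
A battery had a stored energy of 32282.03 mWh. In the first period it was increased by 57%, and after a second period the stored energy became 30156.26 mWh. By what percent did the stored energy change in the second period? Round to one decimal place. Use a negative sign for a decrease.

After the first period: 32282.03 × 1.57 = 50682.7871.
Second-period multiplier: 30156.26 ÷ 50682.7871 ≈ 0.595.
That is a change of -40.5%.

-40.5%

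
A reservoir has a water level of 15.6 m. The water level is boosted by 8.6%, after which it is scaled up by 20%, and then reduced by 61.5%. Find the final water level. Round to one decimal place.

Each change multiplies by a factor: 1.086 × 1.2 × 0.385 = 0.501732.
15.6 × 0.501732 = 7.8270192 ≈ 7.8.

7.8 m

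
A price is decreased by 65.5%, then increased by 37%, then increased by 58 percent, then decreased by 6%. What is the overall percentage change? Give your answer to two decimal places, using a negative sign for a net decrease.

A 65.5% decrease multiplies by 0.345.
Then a 37% increase: 0.345 × 1.37 = 0.47265.
Then a 58% increase: 0.47265 × 1.58 = 0.746787.
Then a 6% decrease: 0.746787 × 0.94 = 0.70197978.
Overall factor 0.70197978, i.e. -29.80%.

-29.80%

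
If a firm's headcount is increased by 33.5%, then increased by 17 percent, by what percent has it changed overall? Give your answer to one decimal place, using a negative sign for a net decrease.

A 33.5% increase multiplies by 1.335.
Then a 17% increase: 1.335 × 1.17 = 1.56195.
Overall factor 1.56195, i.e. 56.2%.

56.2%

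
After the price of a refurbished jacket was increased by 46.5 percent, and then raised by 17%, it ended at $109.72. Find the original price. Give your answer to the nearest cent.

Undoing the 17% increase: $109.72 ÷ 1.17 ≈ $93.777778.
Undoing the 46.5% increase: $93.777778 ÷ 1.465 ≈ $64.01.

$64.01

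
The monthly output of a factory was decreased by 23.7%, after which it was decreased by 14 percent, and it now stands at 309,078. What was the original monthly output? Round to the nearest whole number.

Undoing the 14% decrease: 309,078 ÷ 0.86 ≈ 359393.023256.
Undoing the 23.7% decrease: 359393.023256 ÷ 0.763 ≈ 471,026.

471,026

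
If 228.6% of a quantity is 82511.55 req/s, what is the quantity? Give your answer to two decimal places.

82511.55 req/s ÷ 2.286 ≈ 36094.29 req/s.

36094.29 req/s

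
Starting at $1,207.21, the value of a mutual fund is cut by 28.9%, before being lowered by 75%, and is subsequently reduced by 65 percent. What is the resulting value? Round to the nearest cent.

28.9% decrease: $1,207.21 × 0.711 = $858.32631.
75% decrease: $858.32631 × 0.25 = $214.5815775.
65% decrease: $214.5815775 × 0.35 = $75.103552125 ≈ $75.10.

$75.10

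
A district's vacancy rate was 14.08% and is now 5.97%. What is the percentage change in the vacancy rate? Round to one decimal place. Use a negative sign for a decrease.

The change is 5.97 − 14.08 = -8.11 percentage points.
Relative to the original 14.08%, that is -8.11 ÷ 14.08 ≈ -57.6%.

-57.6%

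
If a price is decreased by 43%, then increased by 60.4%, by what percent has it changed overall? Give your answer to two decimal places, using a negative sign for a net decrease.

A 43% decrease multiplies by 0.57.
Then a 60.4% increase: 0.57 × 1.604 = 0.91428.
Overall factor 0.91428, i.e. -8.57%.

-8.57%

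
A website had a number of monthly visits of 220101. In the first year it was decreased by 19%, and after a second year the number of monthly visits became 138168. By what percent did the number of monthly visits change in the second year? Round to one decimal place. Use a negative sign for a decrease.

After the first year: 220101 × 0.81 = 178281.81.
Second-year multiplier: 138168 ÷ 178281.81 ≈ 0.775.
That is a change of -22.5%.

-22.5%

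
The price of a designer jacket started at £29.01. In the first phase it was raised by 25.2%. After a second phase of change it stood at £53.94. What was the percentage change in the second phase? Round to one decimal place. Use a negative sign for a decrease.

48.5%

After the first phase: £29.01 × 1.252 = £36.32052.
Second-phase multiplier: £53.94 ÷ £36.32052 ≈ 1.48511.
That is a change of 48.5%.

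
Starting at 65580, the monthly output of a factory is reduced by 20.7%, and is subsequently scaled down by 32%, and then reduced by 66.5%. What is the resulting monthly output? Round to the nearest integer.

Each change multiplies by a factor: 0.793 × 0.68 × 0.335 = 0.1806454.
65580 × 0.1806454 = 11846.725332 ≈ 11847.

11847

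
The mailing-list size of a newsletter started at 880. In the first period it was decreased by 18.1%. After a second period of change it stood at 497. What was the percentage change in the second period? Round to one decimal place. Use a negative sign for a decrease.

After the first period: 880 × 0.819 = 720.72.
Second-period multiplier: 497 ÷ 720.72 ≈ 0.68959.
That is a change of -31.0%.

-31.0%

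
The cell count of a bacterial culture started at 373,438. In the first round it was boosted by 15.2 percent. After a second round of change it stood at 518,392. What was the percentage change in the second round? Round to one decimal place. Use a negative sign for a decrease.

After the first round: 373,438 × 1.152 = 430200.576.
Second-round multiplier: 518,392 ÷ 430200.576 ≈ 1.205.
That is a change of 20.5%.

20.5%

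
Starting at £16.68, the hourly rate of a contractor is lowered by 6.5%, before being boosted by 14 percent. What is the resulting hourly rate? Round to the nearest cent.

Each change multiplies by a factor: 0.935 × 1.14 = 1.0659.
£16.68 × 1.0659 = £17.779212 ≈ £17.78.

£17.78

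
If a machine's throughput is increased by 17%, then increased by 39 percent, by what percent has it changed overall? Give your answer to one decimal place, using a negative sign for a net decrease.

62.6%

The combined multiplier is 1.17 × 1.39 = 1.6263.
That corresponds to an increase of 62.6%.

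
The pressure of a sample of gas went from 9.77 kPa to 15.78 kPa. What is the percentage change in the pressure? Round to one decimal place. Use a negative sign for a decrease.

Change: 15.78 − 9.77 = 6.01.
Relative to the original: 6.01 ÷ 9.77 ≈ 61.5%.

61.5%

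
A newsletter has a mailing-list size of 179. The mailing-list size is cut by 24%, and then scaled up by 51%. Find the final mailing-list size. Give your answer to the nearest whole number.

Each change multiplies by a factor: 0.76 × 1.51 = 1.1476.
179 × 1.1476 = 205.4204 ≈ 205.

205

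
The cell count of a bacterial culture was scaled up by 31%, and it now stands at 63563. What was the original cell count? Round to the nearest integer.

The overall multiplier applied was 1.31.
So the original cell count was 63563 ÷ 1.31 ≈ 48521.

48521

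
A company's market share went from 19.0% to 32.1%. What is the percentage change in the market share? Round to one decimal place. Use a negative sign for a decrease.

68.9%

The change is 32.1 − 19.0 = 13.1 percentage points.
Relative to the original 19.0%, that is 13.1 ÷ 19.0 ≈ 68.9%.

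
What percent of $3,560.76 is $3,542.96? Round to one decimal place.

99.5%

$3,542.96 ÷ $3,560.76 ≈ 99.5%.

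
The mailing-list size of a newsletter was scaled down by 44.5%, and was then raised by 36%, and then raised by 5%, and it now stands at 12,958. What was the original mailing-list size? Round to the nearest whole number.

The overall multiplier applied was 0.555 × 1.36 × 1.05 = 0.79254.
So the original mailing-list size was 12,958 ÷ 0.79254 ≈ 16,350.

16,350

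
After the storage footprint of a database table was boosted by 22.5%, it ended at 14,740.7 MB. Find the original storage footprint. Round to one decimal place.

12,033.2 MB

The overall multiplier applied was 1.225.
So the original storage footprint was 14,740.7 ÷ 1.225 ≈ 12,033.2 MB.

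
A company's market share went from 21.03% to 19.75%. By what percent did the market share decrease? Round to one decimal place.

6.1%

The change is 19.75 − 21.03 = -1.28 percentage points.
Relative to the original 21.03%, that is -1.28 ÷ 21.03 ≈ -6.1%.
So the market share fell by 6.1%.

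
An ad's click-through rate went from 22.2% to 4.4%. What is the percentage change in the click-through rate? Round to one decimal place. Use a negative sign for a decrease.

-80.2%

The change is 4.4 − 22.2 = -17.8 percentage points.
Relative to the original 22.2%, that is -17.8 ÷ 22.2 ≈ -80.2%.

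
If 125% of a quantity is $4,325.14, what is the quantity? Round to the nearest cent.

$3,460.11

$4,325.14 ÷ 1.25 ≈ $3,460.11.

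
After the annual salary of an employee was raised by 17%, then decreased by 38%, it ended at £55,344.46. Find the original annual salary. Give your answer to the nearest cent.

£76,295.09

Undoing the 38% decrease: £55,344.46 ÷ 0.62 ≈ £89265.258065.
Undoing the 17% increase: £89265.258065 ÷ 1.17 ≈ £76,295.09.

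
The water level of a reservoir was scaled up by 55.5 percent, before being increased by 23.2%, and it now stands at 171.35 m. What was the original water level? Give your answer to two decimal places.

Undoing the 23.2% increase: 171.35 ÷ 1.232 ≈ 139.082792.
Undoing the 55.5% increase: 139.082792 ÷ 1.555 ≈ 89.44 m.

89.44 m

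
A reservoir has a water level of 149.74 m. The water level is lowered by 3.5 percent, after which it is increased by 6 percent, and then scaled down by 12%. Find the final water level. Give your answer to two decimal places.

134.79 m

Apply the 3.5% decrease: 149.74 × 0.965 = 144.4991.
After the 6% increase: 144.4991 × 1.06 = 153.169046.
After the 12% decrease: 153.169046 × 0.88 = 134.78876048 ≈ 134.79.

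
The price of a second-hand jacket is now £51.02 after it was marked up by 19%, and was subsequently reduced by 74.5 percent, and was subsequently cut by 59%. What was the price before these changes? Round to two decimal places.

£410.08

The overall multiplier applied was 1.19 × 0.255 × 0.41 = 0.1244145.
So the original price was £51.02 ÷ 0.1244145 ≈ £410.08.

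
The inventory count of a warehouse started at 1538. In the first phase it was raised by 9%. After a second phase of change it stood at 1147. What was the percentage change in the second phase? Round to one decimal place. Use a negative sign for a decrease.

After the first phase: 1538 × 1.09 = 1676.42.
Second-phase multiplier: 1147 ÷ 1676.42 ≈ 0.6842.
That is a change of -31.6%.

-31.6%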